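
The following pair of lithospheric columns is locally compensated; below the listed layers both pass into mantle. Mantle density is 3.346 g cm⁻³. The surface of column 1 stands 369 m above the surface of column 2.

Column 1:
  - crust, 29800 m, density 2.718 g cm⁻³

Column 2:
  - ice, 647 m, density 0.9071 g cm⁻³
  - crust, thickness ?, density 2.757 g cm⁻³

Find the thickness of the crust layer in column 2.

27000 m

Take the compensation level at the base of the deeper column (depth z_c below the surface of column 1) and equate Σ ρ_i t_i down to z_c; mantle fills any gap and the z_c terms cancel.
Column 1: 29800×2.718 + (z_c − 29800)×3.346
Column 2: 369×0 + 647×0.9071 + x×2.757 + (z_c − 369 − 647 − x)×3.346
The z_c×3.346 term appears on both sides and cancels. Collect the known terms of each column as K = Σ(ρt)_known − 3.346 × (depth of known layers): K_1 = 80996.4 − 3.346×29800 = −18714.4; K_2 = 586.8937 − 3.346×(369 + 647) = −2812.6423.
Balance: K_1 = K_2 − x×(3.346 − 2.757), so x = (K_2 − K_1)/(3.346 − 2.757) = 15901.8/0.589 = 27000 m.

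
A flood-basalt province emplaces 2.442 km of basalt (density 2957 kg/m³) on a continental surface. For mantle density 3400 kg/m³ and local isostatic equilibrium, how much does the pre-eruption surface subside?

2.12 km

Subaerial loading: s = t ρ_load / ρ_m.
s = 2.442 km × 2957/3400 = 2.12 km.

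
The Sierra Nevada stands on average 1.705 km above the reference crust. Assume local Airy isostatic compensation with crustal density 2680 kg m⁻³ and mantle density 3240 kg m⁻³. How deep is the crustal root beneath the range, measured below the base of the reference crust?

For local isostatic compensation: the weight of the topography is balanced by the buoyancy of the root, ρ_c h = (ρ_m − ρ_c) r.
r = h · ρ_c / (ρ_m − ρ_c) = 1.705 km × 2680 / (3240 − 2680) = 8.16 km.

8.16 km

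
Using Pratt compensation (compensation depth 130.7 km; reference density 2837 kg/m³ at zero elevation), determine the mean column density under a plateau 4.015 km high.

2750 kg/m³

Pratt balance: ρ_ref D = ρ (D + h).
ρ = ρ_ref D/(D + h) = 2837 × 130.7 km/(130.7 km + 4.015 km) = 2750 kg/m³.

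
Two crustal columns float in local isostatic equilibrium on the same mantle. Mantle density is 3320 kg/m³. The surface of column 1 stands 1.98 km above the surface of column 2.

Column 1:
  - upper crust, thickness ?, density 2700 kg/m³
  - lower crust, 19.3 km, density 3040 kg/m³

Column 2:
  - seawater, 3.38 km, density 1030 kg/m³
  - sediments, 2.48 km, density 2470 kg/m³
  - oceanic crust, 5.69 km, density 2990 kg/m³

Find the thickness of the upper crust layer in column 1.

Take the compensation level at the base of the deeper column (depth z_c below the surface of column 1) and equate Σ ρ_i t_i down to z_c; mantle fills any gap and the z_c terms cancel.
Column 1: x×2700 + 19.3×3040 + (z_c − 19.3 − x)×3320
Column 2: 1.98×0 + 3.38×1030 + 2.48×2470 + 5.69×2990 + (z_c − 1.98 − 11.55)×3320
The z_c×3320 term appears on both sides and cancels. Collect the known terms of each column as K = Σ(ρt)_known − 3320 × (depth of known layers): K_1 = 58672 − 3320×19.3 = −5404; K_2 = 26620.1 − 3320×(1.98 + 11.55) = −18299.5.
Balance: K_1 − x×(3320 − 2700) = K_2, so x = (K_1 − K_2)/(3320 − 2700) = 12895.5/620 = 20.8 km.

20.8 km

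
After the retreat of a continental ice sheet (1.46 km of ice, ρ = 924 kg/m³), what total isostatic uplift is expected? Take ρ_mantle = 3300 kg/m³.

Removing the load lets mantle flow back in; uplift u satisfies ρ_ice t = ρ_m u.
u = t ρ_ice/ρ_m = 1.46 km × 924/3300 = 0.409 km.

0.409 km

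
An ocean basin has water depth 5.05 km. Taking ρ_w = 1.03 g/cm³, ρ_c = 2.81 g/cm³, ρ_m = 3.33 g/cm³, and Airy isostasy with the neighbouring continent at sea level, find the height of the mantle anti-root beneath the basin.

17.3 km

Equating mass per unit area of the two columns: replacing crust with seawater at the top is compensated by replacing crust with mantle at the base: d (ρ_c − ρ_w) = a (ρ_m − ρ_c).
a = d (ρ_c − ρ_w)/(ρ_m − ρ_c) = 5.05 km × 1.78/0.52 = 17.3 km.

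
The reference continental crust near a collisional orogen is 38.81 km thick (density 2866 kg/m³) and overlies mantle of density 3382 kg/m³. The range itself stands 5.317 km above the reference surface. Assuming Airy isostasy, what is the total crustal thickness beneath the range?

73.7 km

Root depth r = h ρ_c / (ρ_m − ρ_c) = 5.317 km × 2866 / 516 = 29.53 km.
Total thickness = T + h + r = 38.81 km + 5.317 km + 29.53 km = 73.7 km.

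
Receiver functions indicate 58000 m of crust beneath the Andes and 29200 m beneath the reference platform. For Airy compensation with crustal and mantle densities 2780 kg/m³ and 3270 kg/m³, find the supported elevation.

Excess crust Δ = 58000 m − 29200 m = 28800 m, split between elevation h and root r with h + r = Δ.
Airy balance ρ_c h = (ρ_m − ρ_c) r gives r = h ρ_c/(ρ_m − ρ_c), so h (1 + ρ_c/(ρ_m − ρ_c)) = Δ, i.e. h = Δ (ρ_m − ρ_c)/ρ_m.
h = 28800 m × 490/3270 = 4320 m.

4320 m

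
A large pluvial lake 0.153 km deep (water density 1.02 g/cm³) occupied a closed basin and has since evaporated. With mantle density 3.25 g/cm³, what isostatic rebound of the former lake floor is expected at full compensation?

u = d ρ_w/ρ_m = 0.153 km × 1.02/3.25 = 0.048 km.

0.048 km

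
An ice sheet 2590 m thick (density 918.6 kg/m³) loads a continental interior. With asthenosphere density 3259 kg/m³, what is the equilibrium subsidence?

730 m

Isostatic balance requires: the ice load ρ_ice t is balanced by mantle displaced below, ρ_m s.
s = t ρ_ice / ρ_m = 2590 m × 918.6/3259 = 730 m.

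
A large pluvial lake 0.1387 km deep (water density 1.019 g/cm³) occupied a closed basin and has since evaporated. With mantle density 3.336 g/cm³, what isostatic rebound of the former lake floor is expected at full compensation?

0.0424 km

u = d ρ_w/ρ_m = 0.1387 km × 1.019/3.336 = 0.0424 km.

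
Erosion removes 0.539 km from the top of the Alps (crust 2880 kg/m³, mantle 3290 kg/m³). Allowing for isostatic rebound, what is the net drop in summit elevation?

Rebound u = e ρ_c/ρ_m = 0.539 km × 2880/3290 = 0.4718 km.
Net surface drop = e − u = 0.539 km − 0.4718 km = e (ρ_m − ρ_c)/ρ_m = 0.0672 km.

0.0672 km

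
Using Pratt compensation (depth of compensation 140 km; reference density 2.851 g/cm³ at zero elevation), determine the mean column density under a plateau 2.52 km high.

Pratt balance: ρ_ref D = ρ (D + h).
ρ = ρ_ref D/(D + h) = 2.851 × 140 km/(140 km + 2.52 km) = 2.8 g/cm³.

2.8 g/cm³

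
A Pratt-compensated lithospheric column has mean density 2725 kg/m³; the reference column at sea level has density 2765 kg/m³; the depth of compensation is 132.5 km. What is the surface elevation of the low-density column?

ρ_ref D = ρ (D + h) → h = D (ρ_ref − ρ)/ρ.
h = 132.5 km × (2765 − 2725)/2725 = 1.94 km.

1.94 km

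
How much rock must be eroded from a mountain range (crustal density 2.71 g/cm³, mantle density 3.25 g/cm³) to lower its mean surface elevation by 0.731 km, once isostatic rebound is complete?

Net drop Δ = e − u = e − e ρ_c/ρ_m = e (ρ_m − ρ_c)/ρ_m.
e = Δ ρ_m/(ρ_m − ρ_c) = 0.731 km × 3.25/0.54 = 4.4 km.

4.4 km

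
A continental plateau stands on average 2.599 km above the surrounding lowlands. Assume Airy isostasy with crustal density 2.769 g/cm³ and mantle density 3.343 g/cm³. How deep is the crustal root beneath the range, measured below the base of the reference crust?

Balancing pressure at the compensation depth: the weight of the topography is balanced by the buoyancy of the root, ρ_c h = (ρ_m − ρ_c) r.
r = h · ρ_c / (ρ_m − ρ_c) = 2.599 km × 2.769 / (3.343 − 2.769) = 12.5 km.

12.5 km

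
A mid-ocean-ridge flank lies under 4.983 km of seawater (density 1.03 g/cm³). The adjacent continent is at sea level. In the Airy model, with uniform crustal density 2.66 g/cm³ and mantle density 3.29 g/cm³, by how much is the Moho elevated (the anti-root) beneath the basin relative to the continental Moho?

12.9 km

Balancing pressure at the compensation depth: replacing crust with seawater at the top is compensated by replacing crust with mantle at the base: d (ρ_c − ρ_w) = a (ρ_m − ρ_c).
a = d (ρ_c − ρ_w)/(ρ_m − ρ_c) = 4.983 km × 1.63/0.63 = 12.9 km.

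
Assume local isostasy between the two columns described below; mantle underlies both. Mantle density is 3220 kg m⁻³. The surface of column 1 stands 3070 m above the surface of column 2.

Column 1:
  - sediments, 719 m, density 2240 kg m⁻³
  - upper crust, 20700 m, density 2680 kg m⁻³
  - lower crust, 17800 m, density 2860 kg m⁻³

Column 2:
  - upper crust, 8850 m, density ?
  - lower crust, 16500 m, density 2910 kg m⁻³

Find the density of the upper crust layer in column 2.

2850 kg m⁻³

Take the compensation level at the base of the deeper column (depth z_c below the surface of column 1) and equate Σ ρ_i t_i down to z_c; mantle fills any gap and the z_c terms cancel.
Column 1: 719×2240 + 20700×2680 + 17800×2860 + (z_c − 39219)×3220
Column 2: 3070×0 + 8850×ρ + 16500×2910 + (z_c − 3070 − 25350)×3220
The z_c×3220 term appears on both sides and cancels. Collect the known terms of each column as K = Σ(ρt)_known − 3220 × (depth of known layers): K_1 = 107994560 − 3220×39219 = −18290620; K_2 = 48015000 − 3220×(3070 + 25350) = −43497400.
Balance: K_1 = K_2 + 8850×ρ, so ρ = (K_1 − K_2)/8850 = 25206800/8850 = 2850 kg m⁻³.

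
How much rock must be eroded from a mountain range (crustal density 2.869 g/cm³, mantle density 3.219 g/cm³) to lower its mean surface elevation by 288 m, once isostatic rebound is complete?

2650 m

Net drop Δ = e − u = e − e ρ_c/ρ_m = e (ρ_m − ρ_c)/ρ_m.
e = Δ ρ_m/(ρ_m − ρ_c) = 288 m × 3.219/0.35 = 2650 m.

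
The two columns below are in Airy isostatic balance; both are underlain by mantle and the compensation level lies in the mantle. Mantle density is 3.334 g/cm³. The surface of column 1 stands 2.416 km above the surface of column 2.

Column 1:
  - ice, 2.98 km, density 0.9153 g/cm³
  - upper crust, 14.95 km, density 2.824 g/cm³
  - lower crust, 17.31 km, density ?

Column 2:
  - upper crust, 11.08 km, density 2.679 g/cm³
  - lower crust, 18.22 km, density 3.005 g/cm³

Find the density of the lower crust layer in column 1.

2.96 g/cm³

Take the compensation level at the base of the deeper column (depth z_c below the surface of column 1) and equate Σ ρ_i t_i down to z_c; mantle fills any gap and the z_c terms cancel.
Column 1: 2.98×0.9153 + 14.95×2.824 + 17.31×ρ + (z_c − 35.24)×3.334
Column 2: 2.416×0 + 11.08×2.679 + 18.22×3.005 + (z_c − 2.416 − 29.3)×3.334
The z_c×3.334 term appears on both sides and cancels. Collect the known terms of each column as K = Σ(ρt)_known − 3.334 × (depth of known layers): K_1 = 44.946394 − 3.334×35.24 = −72.543766; K_2 = 84.43442 − 3.334×(2.416 + 29.3) = −21.306724.
Balance: K_1 + 17.31×ρ = K_2, so ρ = (K_2 − K_1)/17.31 = 51.237/17.31 = 2.96 g/cm³.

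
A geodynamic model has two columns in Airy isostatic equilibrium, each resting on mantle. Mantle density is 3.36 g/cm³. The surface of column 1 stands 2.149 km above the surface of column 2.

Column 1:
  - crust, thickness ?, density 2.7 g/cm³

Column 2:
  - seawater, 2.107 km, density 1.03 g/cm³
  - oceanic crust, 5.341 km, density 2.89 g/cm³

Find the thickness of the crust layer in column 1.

Take the compensation level at the base of the deeper column (depth z_c below the surface of column 1) and equate Σ ρ_i t_i down to z_c; mantle fills any gap and the z_c terms cancel.
Column 1: x×2.7 + (z_c − 0 − x)×3.36
Column 2: 2.149×0 + 2.107×1.03 + 5.341×2.89 + (z_c − 2.149 − 7.448)×3.36
The z_c×3.36 term appears on both sides and cancels. Collect the known terms of each column as K = Σ(ρt)_known − 3.36 × (depth of known layers): K_1 = 0 − 3.36×0 = 0; K_2 = 17.6057 − 3.36×(2.149 + 7.448) = −14.64022.
Balance: K_1 − x×(3.36 − 2.7) = K_2, so x = (K_1 − K_2)/(3.36 − 2.7) = 14.6402/0.66 = 22.2 km.

22.2 km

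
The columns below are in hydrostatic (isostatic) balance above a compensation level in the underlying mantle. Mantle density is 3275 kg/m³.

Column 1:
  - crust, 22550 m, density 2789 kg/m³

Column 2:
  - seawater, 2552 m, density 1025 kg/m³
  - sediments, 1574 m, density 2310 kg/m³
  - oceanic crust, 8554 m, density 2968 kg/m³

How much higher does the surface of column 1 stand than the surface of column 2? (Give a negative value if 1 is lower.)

327 m

For any compensation level in the mantle, the mantle terms cancel and isostasy reduces to e = (Σt_1 − Σt_2) − (Σ(ρt)_1 − Σ(ρt)_2) / ρ_m.
Σt_1 = 22550 m; Σt_2 = 12680 m; Σ(ρt)_1 = 62891950; Σ(ρt)_2 = 31640012 (in m·kg/m³).
e = (22550 − 12680) − (62891950 − 31640012) / 3275 = 327 m.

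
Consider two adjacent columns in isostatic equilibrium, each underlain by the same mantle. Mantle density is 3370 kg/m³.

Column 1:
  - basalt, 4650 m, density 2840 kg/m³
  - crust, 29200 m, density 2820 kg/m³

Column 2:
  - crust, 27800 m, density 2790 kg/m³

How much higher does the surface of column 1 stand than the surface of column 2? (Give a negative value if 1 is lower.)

For any compensation level in the mantle, the mantle terms cancel and isostasy reduces to e = (Σt_1 − Σt_2) − (Σ(ρt)_1 − Σ(ρt)_2) / ρ_m.
Σt_1 = 33850 m; Σt_2 = 27800 m; Σ(ρt)_1 = 95550000; Σ(ρt)_2 = 77562000 (in m·kg/m³).
e = (33850 − 27800) − (95550000 − 77562000) / 3370 = 712 m.

712 m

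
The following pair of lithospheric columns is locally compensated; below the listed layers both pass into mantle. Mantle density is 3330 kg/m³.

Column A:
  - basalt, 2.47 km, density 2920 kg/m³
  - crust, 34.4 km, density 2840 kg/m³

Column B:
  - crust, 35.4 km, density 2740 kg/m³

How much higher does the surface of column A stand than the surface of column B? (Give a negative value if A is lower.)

−0.906 km

For any compensation level in the mantle, the mantle terms cancel and isostasy reduces to e = (Σt_A − Σt_B) − (Σ(ρt)_A − Σ(ρt)_B) / ρ_m.
Σt_A = 36.87 km; Σt_B = 35.4 km; Σ(ρt)_A = 104908.4; Σ(ρt)_B = 96996 (in km·kg/m³).
e = (36.87 − 35.4) − (104908.4 − 96996) / 3330 = −0.906 km.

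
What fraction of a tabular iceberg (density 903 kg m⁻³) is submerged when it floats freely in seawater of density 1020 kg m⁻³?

88.5%

Submerged fraction = ρ_obj/ρ_fluid = 903/1020 = 88.5%.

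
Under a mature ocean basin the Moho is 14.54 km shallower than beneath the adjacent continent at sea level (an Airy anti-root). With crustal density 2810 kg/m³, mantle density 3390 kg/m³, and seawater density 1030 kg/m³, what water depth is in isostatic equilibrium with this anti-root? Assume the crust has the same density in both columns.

Replacing a thickness d of crust by seawater at the top must be balanced by replacing crust with mantle at the base: d (ρ_c − ρ_w) = a (ρ_m − ρ_c).
d = a (ρ_m − ρ_c)/(ρ_c − ρ_w) = 14.54 km × 580/1780 = 4.74 km.

4.74 km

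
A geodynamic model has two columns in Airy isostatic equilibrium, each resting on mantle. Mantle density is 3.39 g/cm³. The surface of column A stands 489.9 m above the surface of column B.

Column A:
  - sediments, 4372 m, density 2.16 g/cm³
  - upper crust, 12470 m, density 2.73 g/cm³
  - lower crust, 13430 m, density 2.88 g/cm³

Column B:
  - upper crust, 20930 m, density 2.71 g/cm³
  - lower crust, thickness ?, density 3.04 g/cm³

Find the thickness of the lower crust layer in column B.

Take the compensation level at the base of the deeper column (depth z_c below the surface of column A) and equate Σ ρ_i t_i down to z_c; mantle fills any gap and the z_c terms cancel.
Column A: 4372×2.16 + 12470×2.73 + 13430×2.88 + (z_c − 30272)×3.39
Column B: 489.9×0 + 20930×2.71 + x×3.04 + (z_c − 489.9 − 20930 − x)×3.39
The z_c×3.39 term appears on both sides and cancels. Collect the known terms of each column as K = Σ(ρt)_known − 3.39 × (depth of known layers): K_A = 82165.02 − 3.39×30272 = −20457.06; K_B = 56720.3 − 3.39×(489.9 + 20930) = −15893.161.
Balance: K_A = K_B − x×(3.39 − 3.04), so x = (K_B − K_A)/(3.39 − 3.04) = 4563.9/0.35 = 13000 m.

13000 m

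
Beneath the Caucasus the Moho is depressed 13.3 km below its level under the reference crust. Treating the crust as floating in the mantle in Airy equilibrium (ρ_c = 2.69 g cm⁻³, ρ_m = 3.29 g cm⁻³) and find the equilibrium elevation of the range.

By Archimedes' principle applied to the lithosphere: ρ_c h = (ρ_m − ρ_c) r.
h = r (ρ_m − ρ_c) / ρ_c = 13.3 km × (3.29 − 2.69) / 2.69 = 2.97 km.

2.97 km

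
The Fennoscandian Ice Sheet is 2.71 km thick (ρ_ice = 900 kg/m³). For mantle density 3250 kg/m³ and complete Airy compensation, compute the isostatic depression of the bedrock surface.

0.75 km

By Archimedes' principle applied to the lithosphere: the ice load ρ_ice t is balanced by mantle displaced below, ρ_m s.
s = t ρ_ice / ρ_m = 2.71 km × 900/3250 = 0.75 km.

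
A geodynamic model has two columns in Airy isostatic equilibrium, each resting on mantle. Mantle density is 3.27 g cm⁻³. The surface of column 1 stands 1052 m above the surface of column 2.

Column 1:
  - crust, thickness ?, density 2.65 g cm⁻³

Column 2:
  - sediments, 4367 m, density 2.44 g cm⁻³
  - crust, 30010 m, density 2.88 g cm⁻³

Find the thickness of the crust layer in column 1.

30300 m

Take the compensation level at the base of the deeper column (depth z_c below the surface of column 1) and equate Σ ρ_i t_i down to z_c; mantle fills any gap and the z_c terms cancel.
Column 1: x×2.65 + (z_c − 0 − x)×3.27
Column 2: 1052×0 + 4367×2.44 + 30010×2.88 + (z_c − 1052 − 34377)×3.27
The z_c×3.27 term appears on both sides and cancels. Collect the known terms of each column as K = Σ(ρt)_known − 3.27 × (depth of known layers): K_1 = 0 − 3.27×0 = 0; K_2 = 97084.28 − 3.27×(1052 + 34377) = −18768.55.
Balance: K_1 − x×(3.27 − 2.65) = K_2, so x = (K_1 − K_2)/(3.27 − 2.65) = 18768.5/0.62 = 30300 m.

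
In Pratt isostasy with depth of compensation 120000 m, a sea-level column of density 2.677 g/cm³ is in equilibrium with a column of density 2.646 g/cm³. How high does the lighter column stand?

ρ_ref D = ρ (D + h) → h = D (ρ_ref − ρ)/ρ.
h = 120000 m × (2.677 − 2.646)/2.646 = 1410 m.

1410 m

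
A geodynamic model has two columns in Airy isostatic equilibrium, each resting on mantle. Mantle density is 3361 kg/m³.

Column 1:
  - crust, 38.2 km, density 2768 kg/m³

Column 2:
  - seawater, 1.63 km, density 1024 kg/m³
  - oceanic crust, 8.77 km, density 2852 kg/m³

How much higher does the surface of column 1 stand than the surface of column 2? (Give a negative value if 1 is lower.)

4.28 km

For any compensation level in the mantle, the mantle terms cancel and isostasy reduces to e = (Σt_1 − Σt_2) − (Σ(ρt)_1 − Σ(ρt)_2) / ρ_m.
Σt_1 = 38.2 km; Σt_2 = 10.4 km; Σ(ρt)_1 = 105737.6; Σ(ρt)_2 = 26681.16 (in km·kg/m³).
e = (38.2 − 10.4) − (105737.6 − 26681.16) / 3361 = 4.28 km.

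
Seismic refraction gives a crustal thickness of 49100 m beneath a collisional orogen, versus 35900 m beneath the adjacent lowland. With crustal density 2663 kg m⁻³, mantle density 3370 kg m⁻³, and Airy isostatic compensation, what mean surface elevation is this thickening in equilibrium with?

Excess crust Δ = 49100 m − 35900 m = 13200 m, split between elevation h and root r with h + r = Δ.
Airy balance ρ_c h = (ρ_m − ρ_c) r gives r = h ρ_c/(ρ_m − ρ_c), so h (1 + ρ_c/(ρ_m − ρ_c)) = Δ, i.e. h = Δ (ρ_m − ρ_c)/ρ_m.
h = 13200 m × 707/3370 = 2770 m.

2770 m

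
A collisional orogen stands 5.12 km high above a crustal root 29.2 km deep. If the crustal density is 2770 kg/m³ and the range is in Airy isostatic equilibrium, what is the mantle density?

Airy balance: ρ_c h = (ρ_m − ρ_c) r → ρ_m = ρ_c (1 + h/r).
ρ_m = 2770 × (1 + 5.12 km/29.2 km) = 3260 kg/m³.

3260 kg/m³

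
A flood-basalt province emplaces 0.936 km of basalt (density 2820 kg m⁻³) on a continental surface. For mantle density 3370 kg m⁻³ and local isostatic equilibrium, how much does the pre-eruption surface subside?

Subaerial loading: s = t ρ_load / ρ_m.
s = 0.936 km × 2820/3370 = 0.783 km.

0.783 km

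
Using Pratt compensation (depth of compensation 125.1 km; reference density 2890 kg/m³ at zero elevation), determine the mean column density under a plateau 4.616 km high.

Pratt balance: ρ_ref D = ρ (D + h).
ρ = ρ_ref D/(D + h) = 2890 × 125.1 km/(125.1 km + 4.616 km) = 2790 kg/m³.

2790 kg/m³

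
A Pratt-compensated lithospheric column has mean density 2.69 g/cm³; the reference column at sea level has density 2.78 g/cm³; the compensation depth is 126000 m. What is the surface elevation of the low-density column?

ρ_ref D = ρ (D + h) → h = D (ρ_ref − ρ)/ρ.
h = 126000 m × (2.78 − 2.69)/2.69 = 4220 m.

4220 m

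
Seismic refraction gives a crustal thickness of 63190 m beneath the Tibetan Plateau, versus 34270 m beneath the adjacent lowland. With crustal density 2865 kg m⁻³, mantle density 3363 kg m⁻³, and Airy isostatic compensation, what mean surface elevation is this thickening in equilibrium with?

Excess crust Δ = 63190 m − 34270 m = 28920 m, split between elevation h and root r with h + r = Δ.
Airy balance ρ_c h = (ρ_m − ρ_c) r gives r = h ρ_c/(ρ_m − ρ_c), so h (1 + ρ_c/(ρ_m − ρ_c)) = Δ, i.e. h = Δ (ρ_m − ρ_c)/ρ_m.
h = 28920 m × 498/3363 = 4280 m.

4280 m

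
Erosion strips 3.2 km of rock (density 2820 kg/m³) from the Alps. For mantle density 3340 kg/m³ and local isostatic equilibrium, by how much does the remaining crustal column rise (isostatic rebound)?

2.7 km

Unloading: uplift u = e ρ_c/ρ_m = 3.2 km × 2820/3340 = 2.7 km.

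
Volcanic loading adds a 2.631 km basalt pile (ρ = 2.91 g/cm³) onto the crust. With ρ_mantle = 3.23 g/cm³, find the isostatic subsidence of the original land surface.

2.37 km

Subaerial loading: s = t ρ_load / ρ_m.
s = 2.631 km × 2.91/3.23 = 2.37 km.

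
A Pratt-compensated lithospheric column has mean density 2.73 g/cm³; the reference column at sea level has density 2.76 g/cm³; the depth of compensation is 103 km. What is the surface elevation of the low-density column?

1.13 km

ρ_ref D = ρ (D + h) → h = D (ρ_ref − ρ)/ρ.
h = 103 km × (2.76 − 2.73)/2.73 = 1.13 km.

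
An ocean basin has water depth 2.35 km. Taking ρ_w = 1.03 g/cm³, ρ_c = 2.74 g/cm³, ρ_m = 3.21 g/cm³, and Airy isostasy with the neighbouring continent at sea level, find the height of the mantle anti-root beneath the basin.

8.55 km

Equating mass per unit area of the two columns: replacing crust with seawater at the top is compensated by replacing crust with mantle at the base: d (ρ_c − ρ_w) = a (ρ_m − ρ_c).
a = d (ρ_c − ρ_w)/(ρ_m − ρ_c) = 2.35 km × 1.71/0.47 = 8.55 km.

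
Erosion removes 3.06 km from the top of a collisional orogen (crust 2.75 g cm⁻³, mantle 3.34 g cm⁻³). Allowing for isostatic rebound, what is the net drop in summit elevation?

0.541 km

Rebound u = e ρ_c/ρ_m = 3.06 km × 2.75/3.34 = 2.519 km.
Net surface drop = e − u = 3.06 km − 2.519 km = e (ρ_m − ρ_c)/ρ_m = 0.541 km.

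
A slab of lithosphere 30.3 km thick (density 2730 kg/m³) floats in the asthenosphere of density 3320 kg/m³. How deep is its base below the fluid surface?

24.9 km

Draft d = t ρ_obj/ρ_fluid = 30.3 km × 2730/3320 = 24.9 km.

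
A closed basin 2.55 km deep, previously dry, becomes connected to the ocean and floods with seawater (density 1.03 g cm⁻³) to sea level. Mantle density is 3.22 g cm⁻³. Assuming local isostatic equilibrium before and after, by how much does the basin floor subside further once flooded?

1.2 km

After flooding the water column is d + s deep. Its weight must equal the weight of mantle displaced by the extra subsidence s: (d + s) ρ_w = s ρ_m.
s = d ρ_w / (ρ_m − ρ_w) = 2.55 km × 1.03/(3.22 − 1.03) = 1.2 km.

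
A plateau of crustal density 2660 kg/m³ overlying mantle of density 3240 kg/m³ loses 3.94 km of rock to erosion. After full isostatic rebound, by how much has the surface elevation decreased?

Rebound u = e ρ_c/ρ_m = 3.94 km × 2660/3240 = 3.235 km.
Net surface drop = e − u = 3.94 km − 3.235 km = e (ρ_m − ρ_c)/ρ_m = 0.705 km.

0.705 km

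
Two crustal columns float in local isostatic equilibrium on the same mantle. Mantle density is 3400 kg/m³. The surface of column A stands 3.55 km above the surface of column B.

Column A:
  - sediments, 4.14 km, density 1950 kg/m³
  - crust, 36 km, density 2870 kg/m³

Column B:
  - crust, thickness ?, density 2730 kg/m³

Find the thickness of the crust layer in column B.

19.4 km

Take the compensation level at the base of the deeper column (depth z_c below the surface of column A) and equate Σ ρ_i t_i down to z_c; mantle fills any gap and the z_c terms cancel.
Column A: 4.14×1950 + 36×2870 + (z_c − 40.14)×3400
Column B: 3.55×0 + x×2730 + (z_c − 3.55 − 0 − x)×3400
The z_c×3400 term appears on both sides and cancels. Collect the known terms of each column as K = Σ(ρt)_known − 3400 × (depth of known layers): K_A = 111393 − 3400×40.14 = −25083; K_B = 0 − 3400×(3.55 + 0) = −12070.
Balance: K_A = K_B − x×(3400 − 2730), so x = (K_B − K_A)/(3400 − 2730) = 13013/670 = 19.4 km.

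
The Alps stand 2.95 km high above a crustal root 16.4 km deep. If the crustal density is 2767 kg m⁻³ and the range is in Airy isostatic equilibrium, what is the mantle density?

Airy balance: ρ_c h = (ρ_m − ρ_c) r → ρ_m = ρ_c (1 + h/r).
ρ_m = 2767 × (1 + 2.95 km/16.4 km) = 3260 kg m⁻³.

3260 kg m⁻³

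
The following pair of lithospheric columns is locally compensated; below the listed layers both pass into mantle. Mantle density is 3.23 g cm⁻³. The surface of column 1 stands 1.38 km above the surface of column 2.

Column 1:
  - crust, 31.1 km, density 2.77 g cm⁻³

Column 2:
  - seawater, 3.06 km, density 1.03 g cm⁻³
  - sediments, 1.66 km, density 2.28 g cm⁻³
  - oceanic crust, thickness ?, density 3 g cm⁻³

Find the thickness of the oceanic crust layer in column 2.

Take the compensation level at the base of the deeper column (depth z_c below the surface of column 1) and equate Σ ρ_i t_i down to z_c; mantle fills any gap and the z_c terms cancel.
Column 1: 31.1×2.77 + (z_c − 31.1)×3.23
Column 2: 1.38×0 + 3.06×1.03 + 1.66×2.28 + x×3 + (z_c − 1.38 − 4.72 − x)×3.23
The z_c×3.23 term appears on both sides and cancels. Collect the known terms of each column as K = Σ(ρt)_known − 3.23 × (depth of known layers): K_1 = 86.147 − 3.23×31.1 = −14.306; K_2 = 6.9366 − 3.23×(1.38 + 4.72) = −12.7664.
Balance: K_1 = K_2 − x×(3.23 − 3), so x = (K_2 − K_1)/(3.23 − 3) = 1.5396/0.23 = 6.69 km.

6.69 km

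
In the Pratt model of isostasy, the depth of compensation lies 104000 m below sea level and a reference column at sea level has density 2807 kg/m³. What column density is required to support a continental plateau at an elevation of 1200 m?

2770 kg/m³

Pratt balance: ρ_ref D = ρ (D + h).
ρ = ρ_ref D/(D + h) = 2807 × 104000 m/(104000 m + 1200 m) = 2770 kg/m³.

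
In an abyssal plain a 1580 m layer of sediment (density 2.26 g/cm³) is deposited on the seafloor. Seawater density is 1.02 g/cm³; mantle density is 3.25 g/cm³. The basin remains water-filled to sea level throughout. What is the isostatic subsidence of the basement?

Submarine loading: the sediment displaces seawater, and the subsidence is in turn flooded, so s (ρ_m − ρ_w) = t (ρ_sed − ρ_w).
s = 1580 m × (2.26 − 1.02) / (3.25 − 1.02) = 879 m.

879 m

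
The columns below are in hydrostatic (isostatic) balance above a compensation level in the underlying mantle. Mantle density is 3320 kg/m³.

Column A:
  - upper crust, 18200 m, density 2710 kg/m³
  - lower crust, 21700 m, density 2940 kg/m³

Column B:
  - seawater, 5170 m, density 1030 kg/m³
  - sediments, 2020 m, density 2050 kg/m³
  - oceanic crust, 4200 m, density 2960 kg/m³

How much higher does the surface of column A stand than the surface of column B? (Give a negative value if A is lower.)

For any compensation level in the mantle, the mantle terms cancel and isostasy reduces to e = (Σt_A − Σt_B) − (Σ(ρt)_A − Σ(ρt)_B) / ρ_m.
Σt_A = 39900 m; Σt_B = 11390 m; Σ(ρt)_A = 113120000; Σ(ρt)_B = 21898100 (in m·kg/m³).
e = (39900 − 11390) − (113120000 − 21898100) / 3320 = 1030 m.

1030 m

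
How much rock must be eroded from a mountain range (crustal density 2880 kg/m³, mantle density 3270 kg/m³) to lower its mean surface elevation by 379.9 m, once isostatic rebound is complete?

3190 m

Net drop Δ = e − u = e − e ρ_c/ρ_m = e (ρ_m − ρ_c)/ρ_m.
e = Δ ρ_m/(ρ_m − ρ_c) = 379.9 m × 3270/390 = 3190 m.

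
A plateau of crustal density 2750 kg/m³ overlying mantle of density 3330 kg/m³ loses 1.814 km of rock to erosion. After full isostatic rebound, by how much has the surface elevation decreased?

0.316 km

Rebound u = e ρ_c/ρ_m = 1.814 km × 2750/3330 = 1.498 km.
Net surface drop = e − u = 1.814 km − 1.498 km = e (ρ_m − ρ_c)/ρ_m = 0.316 km.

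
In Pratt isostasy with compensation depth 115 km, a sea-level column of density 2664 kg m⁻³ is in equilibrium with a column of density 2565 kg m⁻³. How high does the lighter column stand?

4.44 km

ρ_ref D = ρ (D + h) → h = D (ρ_ref − ρ)/ρ.
h = 115 km × (2664 − 2565)/2565 = 4.44 km.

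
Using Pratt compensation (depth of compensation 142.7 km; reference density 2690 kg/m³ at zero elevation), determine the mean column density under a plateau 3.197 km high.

2630 kg/m³

Pratt balance: ρ_ref D = ρ (D + h).
ρ = ρ_ref D/(D + h) = 2690 × 142.7 km/(142.7 km + 3.197 km) = 2630 kg/m³.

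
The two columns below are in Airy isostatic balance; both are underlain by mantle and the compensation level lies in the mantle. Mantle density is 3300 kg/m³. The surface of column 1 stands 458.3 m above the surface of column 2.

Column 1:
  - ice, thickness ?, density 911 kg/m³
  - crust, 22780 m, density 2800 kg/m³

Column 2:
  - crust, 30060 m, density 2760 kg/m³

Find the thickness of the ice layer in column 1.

Take the compensation level at the base of the deeper column (depth z_c below the surface of column 1) and equate Σ ρ_i t_i down to z_c; mantle fills any gap and the z_c terms cancel.
Column 1: x×911 + 22780×2800 + (z_c − 22780 − x)×3300
Column 2: 458.3×0 + 30060×2760 + (z_c − 458.3 − 30060)×3300
The z_c×3300 term appears on both sides and cancels. Collect the known terms of each column as K = Σ(ρt)_known − 3300 × (depth of known layers): K_1 = 63784000 − 3300×22780 = −11390000; K_2 = 82965600 − 3300×(458.3 + 30060) = −17744790.
Balance: K_1 − x×(3300 − 911) = K_2, so x = (K_1 − K_2)/(3300 − 911) = 6354790/2389 = 2660 m.

2660 m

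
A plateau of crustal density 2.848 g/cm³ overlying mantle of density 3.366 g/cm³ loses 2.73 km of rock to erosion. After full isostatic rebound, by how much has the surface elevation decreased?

Rebound u = e ρ_c/ρ_m = 2.73 km × 2.848/3.366 = 2.31 km.
Net surface drop = e − u = 2.73 km − 2.31 km = e (ρ_m − ρ_c)/ρ_m = 0.42 km.

0.42 km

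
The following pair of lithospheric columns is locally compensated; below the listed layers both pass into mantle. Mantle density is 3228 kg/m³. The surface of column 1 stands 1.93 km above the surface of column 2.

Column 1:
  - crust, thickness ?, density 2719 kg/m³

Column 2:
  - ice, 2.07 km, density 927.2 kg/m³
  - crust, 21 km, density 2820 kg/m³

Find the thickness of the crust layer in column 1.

38.4 km

Take the compensation level at the base of the deeper column (depth z_c below the surface of column 1) and equate Σ ρ_i t_i down to z_c; mantle fills any gap and the z_c terms cancel.
Column 1: x×2719 + (z_c − 0 − x)×3228
Column 2: 1.93×0 + 2.07×927.2 + 21×2820 + (z_c − 1.93 − 23.07)×3228
The z_c×3228 term appears on both sides and cancels. Collect the known terms of each column as K = Σ(ρt)_known − 3228 × (depth of known layers): K_1 = 0 − 3228×0 = 0; K_2 = 61139.304 − 3228×(1.93 + 23.07) = −19560.696.
Balance: K_1 − x×(3228 − 2719) = K_2, so x = (K_1 − K_2)/(3228 − 2719) = 19560.7/509 = 38.4 km.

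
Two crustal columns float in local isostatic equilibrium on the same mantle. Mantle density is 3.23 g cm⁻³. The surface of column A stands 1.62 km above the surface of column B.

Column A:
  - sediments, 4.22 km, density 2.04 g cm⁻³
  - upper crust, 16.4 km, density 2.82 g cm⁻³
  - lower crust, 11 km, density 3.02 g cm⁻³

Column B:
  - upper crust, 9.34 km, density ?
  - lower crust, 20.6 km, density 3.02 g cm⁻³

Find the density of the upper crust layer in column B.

Take the compensation level at the base of the deeper column (depth z_c below the surface of column A) and equate Σ ρ_i t_i down to z_c; mantle fills any gap and the z_c terms cancel.
Column A: 4.22×2.04 + 16.4×2.82 + 11×3.02 + (z_c − 31.62)×3.23
Column B: 1.62×0 + 9.34×ρ + 20.6×3.02 + (z_c − 1.62 − 29.94)×3.23
The z_c×3.23 term appears on both sides and cancels. Collect the known terms of each column as K = Σ(ρt)_known − 3.23 × (depth of known layers): K_A = 88.0768 − 3.23×31.62 = −14.0558; K_B = 62.212 − 3.23×(1.62 + 29.94) = −39.7268.
Balance: K_A = K_B + 9.34×ρ, so ρ = (K_A − K_B)/9.34 = 25.671/9.34 = 2.75 g cm⁻³.

2.75 g cm⁻³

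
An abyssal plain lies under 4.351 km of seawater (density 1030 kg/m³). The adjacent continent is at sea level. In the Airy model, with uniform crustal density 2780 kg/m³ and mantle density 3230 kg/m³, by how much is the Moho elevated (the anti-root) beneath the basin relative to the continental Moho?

16.9 km

Isostatic balance requires: replacing crust with seawater at the top is compensated by replacing crust with mantle at the base: d (ρ_c − ρ_w) = a (ρ_m − ρ_c).
a = d (ρ_c − ρ_w)/(ρ_m − ρ_c) = 4.351 km × 1750/450 = 16.9 km.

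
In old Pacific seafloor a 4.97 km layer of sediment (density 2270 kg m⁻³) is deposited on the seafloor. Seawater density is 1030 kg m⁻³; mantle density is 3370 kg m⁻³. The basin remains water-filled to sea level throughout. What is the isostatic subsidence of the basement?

2.63 km

Submarine loading: the sediment displaces seawater, and the subsidence is in turn flooded, so s (ρ_m − ρ_w) = t (ρ_sed − ρ_w).
s = 4.97 km × (2270 − 1030) / (3370 − 1030) = 2.63 km.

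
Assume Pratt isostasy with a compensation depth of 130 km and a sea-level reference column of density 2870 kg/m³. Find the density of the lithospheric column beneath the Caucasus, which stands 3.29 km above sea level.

2800 kg/m³

Pratt balance: ρ_ref D = ρ (D + h).
ρ = ρ_ref D/(D + h) = 2870 × 130 km/(130 km + 3.29 km) = 2800 kg/m³.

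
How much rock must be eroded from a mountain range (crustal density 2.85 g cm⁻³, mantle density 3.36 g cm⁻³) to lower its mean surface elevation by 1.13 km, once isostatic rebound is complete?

7.44 km

Net drop Δ = e − u = e − e ρ_c/ρ_m = e (ρ_m − ρ_c)/ρ_m.
e = Δ ρ_m/(ρ_m − ρ_c) = 1.13 km × 3.36/0.51 = 7.44 km.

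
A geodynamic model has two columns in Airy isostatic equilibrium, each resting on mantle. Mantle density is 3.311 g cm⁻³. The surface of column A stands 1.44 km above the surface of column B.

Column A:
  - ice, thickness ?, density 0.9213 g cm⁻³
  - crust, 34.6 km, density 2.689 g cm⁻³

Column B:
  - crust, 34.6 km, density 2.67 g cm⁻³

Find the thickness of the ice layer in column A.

Take the compensation level at the base of the deeper column (depth z_c below the surface of column A) and equate Σ ρ_i t_i down to z_c; mantle fills any gap and the z_c terms cancel.
Column A: x×0.9213 + 34.6×2.689 + (z_c − 34.6 − x)×3.311
Column B: 1.44×0 + 34.6×2.67 + (z_c − 1.44 − 34.6)×3.311
The z_c×3.311 term appears on both sides and cancels. Collect the known terms of each column as K = Σ(ρt)_known − 3.311 × (depth of known layers): K_A = 93.0394 − 3.311×34.6 = −21.5212; K_B = 92.382 − 3.311×(1.44 + 34.6) = −26.94644.
Balance: K_A − x×(3.311 − 0.9213) = K_B, so x = (K_A − K_B)/(3.311 − 0.9213) = 5.42524/2.3897 = 2.27 km.

2.27 km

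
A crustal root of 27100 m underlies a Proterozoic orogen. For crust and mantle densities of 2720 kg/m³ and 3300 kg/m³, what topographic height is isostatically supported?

Balancing pressure at the compensation depth: ρ_c h = (ρ_m − ρ_c) r.
h = r (ρ_m − ρ_c) / ρ_c = 27100 m × (3300 − 2720) / 2720 = 5780 m.

5780 m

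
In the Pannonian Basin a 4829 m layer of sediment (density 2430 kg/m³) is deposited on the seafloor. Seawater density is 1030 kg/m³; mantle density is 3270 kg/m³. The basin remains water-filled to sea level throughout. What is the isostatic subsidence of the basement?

Submarine loading: the sediment displaces seawater, and the subsidence is in turn flooded, so s (ρ_m − ρ_w) = t (ρ_sed − ρ_w).
s = 4829 m × (2430 − 1030) / (3270 − 1030) = 3020 m.

3020 m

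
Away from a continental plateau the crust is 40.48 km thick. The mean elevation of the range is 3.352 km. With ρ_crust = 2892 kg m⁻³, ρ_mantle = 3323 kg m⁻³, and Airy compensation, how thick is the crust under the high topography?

66.3 km

Root depth r = h ρ_c / (ρ_m − ρ_c) = 3.352 km × 2892 / 431 = 22.49 km.
Total thickness = T + h + r = 40.48 km + 3.352 km + 22.49 km = 66.3 km.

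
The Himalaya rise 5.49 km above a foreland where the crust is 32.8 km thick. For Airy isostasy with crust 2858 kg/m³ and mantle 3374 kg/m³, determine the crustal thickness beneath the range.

68.7 km

Root depth r = h ρ_c / (ρ_m − ρ_c) = 5.49 km × 2858 / 516 = 30.41 km.
Total thickness = T + h + r = 32.8 km + 5.49 km + 30.41 km = 68.7 km.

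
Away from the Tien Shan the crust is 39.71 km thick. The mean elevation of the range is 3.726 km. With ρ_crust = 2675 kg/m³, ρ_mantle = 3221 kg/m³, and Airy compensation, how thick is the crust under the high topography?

Root depth r = h ρ_c / (ρ_m − ρ_c) = 3.726 km × 2675 / 546 = 18.25 km.
Total thickness = T + h + r = 39.71 km + 3.726 km + 18.25 km = 61.7 km.

61.7 km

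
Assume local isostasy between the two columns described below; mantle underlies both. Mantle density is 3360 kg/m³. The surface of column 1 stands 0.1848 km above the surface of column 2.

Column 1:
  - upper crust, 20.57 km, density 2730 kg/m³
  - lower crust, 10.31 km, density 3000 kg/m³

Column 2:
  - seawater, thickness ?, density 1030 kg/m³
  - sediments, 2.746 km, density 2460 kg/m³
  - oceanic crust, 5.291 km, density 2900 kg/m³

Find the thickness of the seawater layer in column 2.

Take the compensation level at the base of the deeper column (depth z_c below the surface of column 1) and equate Σ ρ_i t_i down to z_c; mantle fills any gap and the z_c terms cancel.
Column 1: 20.57×2730 + 10.31×3000 + (z_c − 30.88)×3360
Column 2: 0.1848×0 + x×1030 + 2.746×2460 + 5.291×2900 + (z_c − 0.1848 − 8.037 − x)×3360
The z_c×3360 term appears on both sides and cancels. Collect the known terms of each column as K = Σ(ρt)_known − 3360 × (depth of known layers): K_1 = 87086.1 − 3360×30.88 = −16670.7; K_2 = 22099.06 − 3360×(0.1848 + 8.037) = −5526.188.
Balance: K_1 = K_2 − x×(3360 − 1030), so x = (K_2 − K_1)/(3360 − 1030) = 11144.5/2330 = 4.78 km.

4.78 km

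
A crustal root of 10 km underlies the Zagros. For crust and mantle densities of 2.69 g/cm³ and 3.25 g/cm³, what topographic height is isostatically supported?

By Archimedes' principle applied to the lithosphere: ρ_c h = (ρ_m − ρ_c) r.
h = r (ρ_m − ρ_c) / ρ_c = 10 km × (3.25 − 2.69) / 2.69 = 2.08 km.

2.08 km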